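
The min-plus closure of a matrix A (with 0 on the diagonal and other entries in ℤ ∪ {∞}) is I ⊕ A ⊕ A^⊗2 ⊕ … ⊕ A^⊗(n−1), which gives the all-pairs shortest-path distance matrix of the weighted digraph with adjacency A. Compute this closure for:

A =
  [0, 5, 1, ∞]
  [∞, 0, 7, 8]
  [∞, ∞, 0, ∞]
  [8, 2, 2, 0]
Closure =
  [0, 5, 1, 13]
  [16, 0, 7, 8]
  [∞, ∞, 0, ∞]
  [8, 2, 2, 0]

This is the Floyd-Warshall all-pairs shortest-path computation. For each intermediate vertex k = 0, 1, …, 3, update dist[i][j] ← min(dist[i][j], dist[i][k] + dist[k][j]). The final matrix gives, for each (i, j), the minimum total weight of any directed path from i to j (possibly empty when i = j).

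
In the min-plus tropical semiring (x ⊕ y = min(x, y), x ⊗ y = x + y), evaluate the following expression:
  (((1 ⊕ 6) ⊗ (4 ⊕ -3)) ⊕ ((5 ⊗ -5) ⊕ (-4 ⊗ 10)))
(((1 ⊕ 6) ⊗ (4 ⊕ -3)) ⊕ ((5 ⊗ -5) ⊕ (-4 ⊗ 10))) = -2

Expand innermost to outermost. Recall ⊕ takes the minimum of its arguments and ⊗ takes their sum. Working out the expression (((1 ⊕ 6) ⊗ (4 ⊕ -3)) ⊕ ((5 ⊗ -5) ⊕ (-4 ⊗ 10))) gives -2.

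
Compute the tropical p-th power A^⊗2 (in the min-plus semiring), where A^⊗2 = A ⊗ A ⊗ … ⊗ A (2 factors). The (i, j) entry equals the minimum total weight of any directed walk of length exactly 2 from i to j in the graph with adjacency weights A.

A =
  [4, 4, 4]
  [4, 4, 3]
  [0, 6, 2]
A^⊗2 =
  [4, 8, 6]
  [3, 8, 5]
  [2, 4, 4]

Each entry (A^⊗2)_ij equals the minimum over all length-2 walks i = v_0 → v_1 → … → v_2 = j of Σ_t A[v_t][v_{t+1}]. For example, for (i, j) = (0, 2) we minimise over 3 possible intermediate vertex sequences; the minimum is 6, attained along the walk 0 → 2 → 2.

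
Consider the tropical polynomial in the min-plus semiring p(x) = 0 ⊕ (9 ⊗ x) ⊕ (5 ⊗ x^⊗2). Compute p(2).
p(2) = 0

A tropical monomial a ⊗ x^⊗i evaluates to a + i · x. Evaluating each term at x = 2:
  Term 0 contributes 0 + 0 · 2 = 0
  Term 1 contributes 9 + 1 · 2 = 11
  Term 2 contributes 5 + 2 · 2 = 9
p(2) = ⊕ of these = min[0, 11, 9] = 0.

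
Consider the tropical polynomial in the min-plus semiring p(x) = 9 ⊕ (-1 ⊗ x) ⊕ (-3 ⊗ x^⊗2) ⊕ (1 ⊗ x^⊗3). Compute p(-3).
p(-3) = -9

A tropical monomial a ⊗ x^⊗i evaluates to a + i · x. Evaluating each term at x = -3:
  Term 0 contributes 9 + 0 · -3 = 9
  Term 1 contributes -1 + 1 · -3 = -4
  Term 2 contributes -3 + 2 · -3 = -9
  Term 3 contributes 1 + 3 · -3 = -8
p(-3) = ⊕ of these = min[9, -4, -9, -8] = -9.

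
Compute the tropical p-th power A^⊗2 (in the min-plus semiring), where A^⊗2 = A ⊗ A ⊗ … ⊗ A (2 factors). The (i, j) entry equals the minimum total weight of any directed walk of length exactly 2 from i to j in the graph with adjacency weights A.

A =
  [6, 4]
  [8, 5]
A^⊗2 =
  [12, 9]
  [13, 10]

Each entry (A^⊗2)_ij equals the minimum over all length-2 walks i = v_0 → v_1 → … → v_2 = j of Σ_t A[v_t][v_{t+1}]. For example, for (i, j) = (0, 1) we minimise over 2 possible intermediate vertex sequences; the minimum is 9, attained along the walk 0 → 1 → 1.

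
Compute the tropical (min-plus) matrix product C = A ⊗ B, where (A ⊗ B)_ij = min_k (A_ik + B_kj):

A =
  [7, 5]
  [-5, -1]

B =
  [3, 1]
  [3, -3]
A ⊗ B =
  [8, 2]
  [-2, -4]

Apply the min-plus product entry-by-entry:
  C[0][0] = min over k of (A[0][0] + B[0][0] = 7 + 3 = 10, A[0][1] + B[1][0] = 5 + 3 = 8) = 8 (attained at k = 1)
  C[0][1] = min over k of (A[0][0] + B[0][1] = 7 + 1 = 8, A[0][1] + B[1][1] = 5 + -3 = 2) = 2 (attained at k = 1)
  C[1][0] = min over k of (A[1][0] + B[0][0] = -5 + 3 = -2, A[1][1] + B[1][0] = -1 + 3 = 2) = -2 (attained at k = 0)
  C[1][1] = min over k of (A[1][0] + B[0][1] = -5 + 1 = -4, A[1][1] + B[1][1] = -1 + -3 = -4) = -4 (attained at k = 0)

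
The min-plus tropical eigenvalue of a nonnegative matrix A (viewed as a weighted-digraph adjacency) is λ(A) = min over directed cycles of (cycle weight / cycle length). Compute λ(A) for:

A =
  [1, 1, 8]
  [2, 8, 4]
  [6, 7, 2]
λ(A) = 1

Enumerate directed cycles and compute their means (weight / length). Sample:
  cycle 0 → 0: weight = 1, length = 1, mean = 1/1 ≈ 1.000
  cycle 1 → 1: weight = 8, length = 1, mean = 8/1 ≈ 8.000
  cycle 2 → 2: weight = 2, length = 1, mean = 2/1 ≈ 2.000
  cycle 0 → 1 → 0: weight = 3, length = 2, mean = 3/2 ≈ 1.500
  cycle 0 → 2 → 0: weight = 14, length = 2, mean = 14/2 ≈ 7.000
  cycle 1 → 0 → 1: weight = 3, length = 2, mean = 3/2 ≈ 1.500
Minimum mean = 1.000, attained e.g. along the cycle 0 → 0 with weight 1 and length 1. So λ(A) = 1/1 = 1.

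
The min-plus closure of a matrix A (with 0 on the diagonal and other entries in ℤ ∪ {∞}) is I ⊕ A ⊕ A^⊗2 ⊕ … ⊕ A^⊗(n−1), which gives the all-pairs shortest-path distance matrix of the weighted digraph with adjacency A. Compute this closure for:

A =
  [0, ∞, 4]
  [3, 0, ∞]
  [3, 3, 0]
Closure =
  [0, 7, 4]
  [3, 0, 7]
  [3, 3, 0]

This is the Floyd-Warshall all-pairs shortest-path computation. For each intermediate vertex k = 0, 1, …, 2, update dist[i][j] ← min(dist[i][j], dist[i][k] + dist[k][j]). The final matrix gives, for each (i, j), the minimum total weight of any directed path from i to j (possibly empty when i = j).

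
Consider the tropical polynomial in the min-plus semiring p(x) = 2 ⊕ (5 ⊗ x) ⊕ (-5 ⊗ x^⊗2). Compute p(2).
p(2) = -1

A tropical monomial a ⊗ x^⊗i evaluates to a + i · x. Evaluating each term at x = 2:
  Term 0 contributes 2 + 0 · 2 = 2
  Term 1 contributes 5 + 1 · 2 = 7
  Term 2 contributes -5 + 2 · 2 = -1
p(2) = ⊕ of these = min[2, 7, -1] = -1.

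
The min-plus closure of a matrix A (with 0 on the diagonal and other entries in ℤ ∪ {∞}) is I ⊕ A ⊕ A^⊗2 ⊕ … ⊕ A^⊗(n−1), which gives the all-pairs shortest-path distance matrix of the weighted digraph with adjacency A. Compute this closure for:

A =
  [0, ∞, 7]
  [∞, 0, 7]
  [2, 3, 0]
Closure =
  [0, 10, 7]
  [9, 0, 7]
  [2, 3, 0]

This is the Floyd-Warshall all-pairs shortest-path computation. For each intermediate vertex k = 0, 1, …, 2, update dist[i][j] ← min(dist[i][j], dist[i][k] + dist[k][j]). The final matrix gives, for each (i, j), the minimum total weight of any directed path from i to j (possibly empty when i = j).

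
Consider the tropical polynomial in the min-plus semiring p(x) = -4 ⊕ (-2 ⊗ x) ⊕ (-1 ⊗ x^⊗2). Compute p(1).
p(1) = -4

A tropical monomial a ⊗ x^⊗i evaluates to a + i · x. Evaluating each term at x = 1:
  Term 0 contributes -4 + 0 · 1 = -4
  Term 1 contributes -2 + 1 · 1 = -1
  Term 2 contributes -1 + 2 · 1 = 1
p(1) = ⊕ of these = min[-4, -1, 1] = -4.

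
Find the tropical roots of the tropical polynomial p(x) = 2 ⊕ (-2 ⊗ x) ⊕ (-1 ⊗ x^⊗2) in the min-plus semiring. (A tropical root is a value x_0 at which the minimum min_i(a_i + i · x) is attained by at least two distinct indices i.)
Roots: {-1, 4}

Each tropical root is a break point of the lower envelope of the lines y = a_i + i · x (there are 3 lines, with slopes 0, 1, ..., 2). Only the lines that attain the minimum somewhere contribute to roots; other lines are dominated. Here the surviving (envelope) indices are i = 2, i = 1, i = 0.
Intersections between consecutive envelope lines give the roots: for adjacent envelope indices i < j the intersection is x = (a_i − a_j) / (j − i). Reading off the sorted break points: {-1, 4}.
Verification: at each break x_0, at least two indices attain the minimum of min_i(a_i + i · x_0).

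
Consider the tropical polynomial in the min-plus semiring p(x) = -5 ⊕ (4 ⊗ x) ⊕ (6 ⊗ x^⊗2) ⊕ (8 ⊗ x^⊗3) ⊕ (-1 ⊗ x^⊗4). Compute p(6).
p(6) = -5

A tropical monomial a ⊗ x^⊗i evaluates to a + i · x. Evaluating each term at x = 6:
  Term 0 contributes -5 + 0 · 6 = -5
  Term 1 contributes 4 + 1 · 6 = 10
  Term 2 contributes 6 + 2 · 6 = 18
  Term 3 contributes 8 + 3 · 6 = 26
  Term 4 contributes -1 + 4 · 6 = 23
p(6) = ⊕ of these = min[-5, 10, 18, 26, 23] = -5.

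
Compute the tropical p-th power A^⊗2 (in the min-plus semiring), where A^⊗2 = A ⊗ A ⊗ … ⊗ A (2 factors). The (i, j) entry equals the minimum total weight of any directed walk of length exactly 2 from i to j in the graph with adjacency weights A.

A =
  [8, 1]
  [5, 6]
A^⊗2 =
  [6, 7]
  [11, 6]

Each entry (A^⊗2)_ij equals the minimum over all length-2 walks i = v_0 → v_1 → … → v_2 = j of Σ_t A[v_t][v_{t+1}]. For example, for (i, j) = (0, 1) we minimise over 2 possible intermediate vertex sequences; the minimum is 7, attained along the walk 0 → 1 → 1.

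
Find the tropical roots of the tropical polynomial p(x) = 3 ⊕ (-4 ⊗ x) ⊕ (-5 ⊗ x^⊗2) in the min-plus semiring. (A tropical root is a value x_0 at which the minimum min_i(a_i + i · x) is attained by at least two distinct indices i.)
Roots: {1, 7}

Each tropical root is a break point of the lower envelope of the lines y = a_i + i · x (there are 3 lines, with slopes 0, 1, ..., 2). Only the lines that attain the minimum somewhere contribute to roots; other lines are dominated. Here the surviving (envelope) indices are i = 2, i = 1, i = 0.
Intersections between consecutive envelope lines give the roots: for adjacent envelope indices i < j the intersection is x = (a_i − a_j) / (j − i). Reading off the sorted break points: {1, 7}.
Verification: at each break x_0, at least two indices attain the minimum of min_i(a_i + i · x_0).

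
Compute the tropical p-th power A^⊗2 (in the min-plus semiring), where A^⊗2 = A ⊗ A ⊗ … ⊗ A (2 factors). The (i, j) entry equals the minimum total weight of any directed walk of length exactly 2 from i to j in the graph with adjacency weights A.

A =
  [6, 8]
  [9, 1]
A^⊗2 =
  [12, 9]
  [10, 2]

Each entry (A^⊗2)_ij equals the minimum over all length-2 walks i = v_0 → v_1 → … → v_2 = j of Σ_t A[v_t][v_{t+1}]. For example, for (i, j) = (0, 1) we minimise over 2 possible intermediate vertex sequences; the minimum is 9, attained along the walk 0 → 1 → 1.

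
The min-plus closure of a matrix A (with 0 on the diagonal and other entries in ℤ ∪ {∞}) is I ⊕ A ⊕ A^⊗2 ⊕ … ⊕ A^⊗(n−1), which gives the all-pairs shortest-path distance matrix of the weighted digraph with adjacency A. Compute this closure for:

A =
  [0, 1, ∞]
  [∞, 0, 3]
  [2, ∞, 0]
Closure =
  [0, 1, 4]
  [5, 0, 3]
  [2, 3, 0]

This is the Floyd-Warshall all-pairs shortest-path computation. For each intermediate vertex k = 0, 1, …, 2, update dist[i][j] ← min(dist[i][j], dist[i][k] + dist[k][j]). The final matrix gives, for each (i, j), the minimum total weight of any directed path from i to j (possibly empty when i = j).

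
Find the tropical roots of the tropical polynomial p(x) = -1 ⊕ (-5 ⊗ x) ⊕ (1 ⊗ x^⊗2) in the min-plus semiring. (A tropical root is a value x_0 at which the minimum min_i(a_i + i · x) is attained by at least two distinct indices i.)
Roots: {-6, 4}

Each tropical root is a break point of the lower envelope of the lines y = a_i + i · x (there are 3 lines, with slopes 0, 1, ..., 2). Only the lines that attain the minimum somewhere contribute to roots; other lines are dominated. Here the surviving (envelope) indices are i = 2, i = 1, i = 0.
Intersections between consecutive envelope lines give the roots: for adjacent envelope indices i < j the intersection is x = (a_i − a_j) / (j − i). Reading off the sorted break points: {-6, 4}.
Verification: at each break x_0, at least two indices attain the minimum of min_i(a_i + i · x_0).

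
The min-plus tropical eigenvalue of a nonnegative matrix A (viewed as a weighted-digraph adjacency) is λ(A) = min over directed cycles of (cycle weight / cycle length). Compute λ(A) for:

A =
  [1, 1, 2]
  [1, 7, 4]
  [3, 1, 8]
λ(A) = 1

Enumerate directed cycles and compute their means (weight / length). Sample:
  cycle 0 → 0: weight = 1, length = 1, mean = 1/1 ≈ 1.000
  cycle 1 → 1: weight = 7, length = 1, mean = 7/1 ≈ 7.000
  cycle 2 → 2: weight = 8, length = 1, mean = 8/1 ≈ 8.000
  cycle 0 → 1 → 0: weight = 2, length = 2, mean = 2/2 ≈ 1.000
  cycle 0 → 2 → 0: weight = 5, length = 2, mean = 5/2 ≈ 2.500
  cycle 1 → 0 → 1: weight = 2, length = 2, mean = 2/2 ≈ 1.000
Minimum mean = 1.000, attained e.g. along the cycle 0 → 0 with weight 1 and length 1. So λ(A) = 1/1 = 1.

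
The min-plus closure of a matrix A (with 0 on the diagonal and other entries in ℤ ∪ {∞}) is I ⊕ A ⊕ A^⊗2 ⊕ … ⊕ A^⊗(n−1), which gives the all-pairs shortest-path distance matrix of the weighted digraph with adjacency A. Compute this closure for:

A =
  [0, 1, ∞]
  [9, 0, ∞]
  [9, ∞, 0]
Closure =
  [0, 1, ∞]
  [9, 0, ∞]
  [9, 10, 0]

This is the Floyd-Warshall all-pairs shortest-path computation. For each intermediate vertex k = 0, 1, …, 2, update dist[i][j] ← min(dist[i][j], dist[i][k] + dist[k][j]). The final matrix gives, for each (i, j), the minimum total weight of any directed path from i to j (possibly empty when i = j).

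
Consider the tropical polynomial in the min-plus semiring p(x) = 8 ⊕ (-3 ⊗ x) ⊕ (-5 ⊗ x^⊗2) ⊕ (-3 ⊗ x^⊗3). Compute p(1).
p(1) = -3

A tropical monomial a ⊗ x^⊗i evaluates to a + i · x. Evaluating each term at x = 1:
  Term 0 contributes 8 + 0 · 1 = 8
  Term 1 contributes -3 + 1 · 1 = -2
  Term 2 contributes -5 + 2 · 1 = -3
  Term 3 contributes -3 + 3 · 1 = 0
p(1) = ⊕ of these = min[8, -2, -3, 0] = -3.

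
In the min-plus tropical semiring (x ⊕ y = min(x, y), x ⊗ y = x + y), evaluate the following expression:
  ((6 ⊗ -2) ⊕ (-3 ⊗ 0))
((6 ⊗ -2) ⊕ (-3 ⊗ 0)) = -3

Expand innermost to outermost. Recall ⊕ takes the minimum of its arguments and ⊗ takes their sum. Working out the expression ((6 ⊗ -2) ⊕ (-3 ⊗ 0)) gives -3.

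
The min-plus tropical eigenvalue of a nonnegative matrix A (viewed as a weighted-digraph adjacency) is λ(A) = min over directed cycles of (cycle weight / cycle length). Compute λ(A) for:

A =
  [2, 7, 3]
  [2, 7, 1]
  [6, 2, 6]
λ(A) = 3/2

Enumerate directed cycles and compute their means (weight / length). Sample:
  cycle 0 → 0: weight = 2, length = 1, mean = 2/1 ≈ 2.000
  cycle 1 → 1: weight = 7, length = 1, mean = 7/1 ≈ 7.000
  cycle 2 → 2: weight = 6, length = 1, mean = 6/1 ≈ 6.000
  cycle 0 → 1 → 0: weight = 9, length = 2, mean = 9/2 ≈ 4.500
  cycle 0 → 2 → 0: weight = 9, length = 2, mean = 9/2 ≈ 4.500
  cycle 1 → 0 → 1: weight = 9, length = 2, mean = 9/2 ≈ 4.500
Minimum mean = 1.500, attained e.g. along the cycle 1 → 2 → 1 with weight 3 and length 2. So λ(A) = 3/2 = 3/2.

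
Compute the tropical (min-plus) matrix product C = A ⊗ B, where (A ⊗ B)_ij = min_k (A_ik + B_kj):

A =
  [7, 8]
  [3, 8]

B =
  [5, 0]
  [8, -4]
A ⊗ B =
  [12, 4]
  [8, 3]

Apply the min-plus product entry-by-entry:
  C[0][0] = min over k of (A[0][0] + B[0][0] = 7 + 5 = 12, A[0][1] + B[1][0] = 8 + 8 = 16) = 12 (attained at k = 0)
  C[0][1] = min over k of (A[0][0] + B[0][1] = 7 + 0 = 7, A[0][1] + B[1][1] = 8 + -4 = 4) = 4 (attained at k = 1)
  C[1][0] = min over k of (A[1][0] + B[0][0] = 3 + 5 = 8, A[1][1] + B[1][0] = 8 + 8 = 16) = 8 (attained at k = 0)
  C[1][1] = min over k of (A[1][0] + B[0][1] = 3 + 0 = 3, A[1][1] + B[1][1] = 8 + -4 = 4) = 3 (attained at k = 0)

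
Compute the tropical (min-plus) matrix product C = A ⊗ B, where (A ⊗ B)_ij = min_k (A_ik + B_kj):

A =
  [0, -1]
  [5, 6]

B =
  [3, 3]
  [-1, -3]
A ⊗ B =
  [-2, -4]
  [5, 3]

Apply the min-plus product entry-by-entry:
  C[0][0] = min over k of (A[0][0] + B[0][0] = 0 + 3 = 3, A[0][1] + B[1][0] = -1 + -1 = -2) = -2 (attained at k = 1)
  C[0][1] = min over k of (A[0][0] + B[0][1] = 0 + 3 = 3, A[0][1] + B[1][1] = -1 + -3 = -4) = -4 (attained at k = 1)
  C[1][0] = min over k of (A[1][0] + B[0][0] = 5 + 3 = 8, A[1][1] + B[1][0] = 6 + -1 = 5) = 5 (attained at k = 1)
  C[1][1] = min over k of (A[1][0] + B[0][1] = 5 + 3 = 8, A[1][1] + B[1][1] = 6 + -3 = 3) = 3 (attained at k = 1)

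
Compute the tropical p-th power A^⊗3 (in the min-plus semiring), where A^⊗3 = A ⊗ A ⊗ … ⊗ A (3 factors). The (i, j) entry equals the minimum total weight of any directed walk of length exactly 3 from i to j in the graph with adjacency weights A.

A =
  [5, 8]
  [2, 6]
A^⊗3 =
  [15, 18]
  [12, 15]

Each entry (A^⊗3)_ij equals the minimum over all length-3 walks i = v_0 → v_1 → … → v_3 = j of Σ_t A[v_t][v_{t+1}]. For example, for (i, j) = (0, 1) we minimise over 4 possible intermediate vertex sequences; the minimum is 18, attained along the walk 0 → 0 → 0 → 1.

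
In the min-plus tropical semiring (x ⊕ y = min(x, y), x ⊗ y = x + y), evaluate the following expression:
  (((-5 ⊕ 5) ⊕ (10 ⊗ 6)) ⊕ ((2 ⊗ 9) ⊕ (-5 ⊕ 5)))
(((-5 ⊕ 5) ⊕ (10 ⊗ 6)) ⊕ ((2 ⊗ 9) ⊕ (-5 ⊕ 5))) = -5

Expand innermost to outermost. Recall ⊕ takes the minimum of its arguments and ⊗ takes their sum. Working out the expression (((-5 ⊕ 5) ⊕ (10 ⊗ 6)) ⊕ ((2 ⊗ 9) ⊕ (-5 ⊕ 5))) gives -5.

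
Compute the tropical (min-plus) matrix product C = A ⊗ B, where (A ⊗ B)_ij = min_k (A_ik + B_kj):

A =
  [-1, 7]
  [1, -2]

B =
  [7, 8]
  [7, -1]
A ⊗ B =
  [6, 6]
  [5, -3]

Apply the min-plus product entry-by-entry:
  C[0][0] = min over k of (A[0][0] + B[0][0] = -1 + 7 = 6, A[0][1] + B[1][0] = 7 + 7 = 14) = 6 (attained at k = 0)
  C[0][1] = min over k of (A[0][0] + B[0][1] = -1 + 8 = 7, A[0][1] + B[1][1] = 7 + -1 = 6) = 6 (attained at k = 1)
  C[1][0] = min over k of (A[1][0] + B[0][0] = 1 + 7 = 8, A[1][1] + B[1][0] = -2 + 7 = 5) = 5 (attained at k = 1)
  C[1][1] = min over k of (A[1][0] + B[0][1] = 1 + 8 = 9, A[1][1] + B[1][1] = -2 + -1 = -3) = -3 (attained at k = 1)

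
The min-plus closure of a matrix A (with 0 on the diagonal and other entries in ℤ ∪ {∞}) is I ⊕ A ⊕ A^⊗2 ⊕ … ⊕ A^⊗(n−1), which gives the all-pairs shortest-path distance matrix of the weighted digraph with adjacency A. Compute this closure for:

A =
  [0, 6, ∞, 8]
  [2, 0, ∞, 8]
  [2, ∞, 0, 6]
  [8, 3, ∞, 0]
Closure =
  [0, 6, ∞, 8]
  [2, 0, ∞, 8]
  [2, 8, 0, 6]
  [5, 3, ∞, 0]

This is the Floyd-Warshall all-pairs shortest-path computation. For each intermediate vertex k = 0, 1, …, 3, update dist[i][j] ← min(dist[i][j], dist[i][k] + dist[k][j]). The final matrix gives, for each (i, j), the minimum total weight of any directed path from i to j (possibly empty when i = j).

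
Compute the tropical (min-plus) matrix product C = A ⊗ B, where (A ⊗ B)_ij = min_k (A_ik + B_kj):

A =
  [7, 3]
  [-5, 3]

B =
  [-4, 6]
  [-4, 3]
A ⊗ B =
  [-1, 6]
  [-9, 1]

Apply the min-plus product entry-by-entry:
  C[0][0] = min over k of (A[0][0] + B[0][0] = 7 + -4 = 3, A[0][1] + B[1][0] = 3 + -4 = -1) = -1 (attained at k = 1)
  C[0][1] = min over k of (A[0][0] + B[0][1] = 7 + 6 = 13, A[0][1] + B[1][1] = 3 + 3 = 6) = 6 (attained at k = 1)
  C[1][0] = min over k of (A[1][0] + B[0][0] = -5 + -4 = -9, A[1][1] + B[1][0] = 3 + -4 = -1) = -9 (attained at k = 0)
  C[1][1] = min over k of (A[1][0] + B[0][1] = -5 + 6 = 1, A[1][1] + B[1][1] = 3 + 3 = 6) = 1 (attained at k = 0)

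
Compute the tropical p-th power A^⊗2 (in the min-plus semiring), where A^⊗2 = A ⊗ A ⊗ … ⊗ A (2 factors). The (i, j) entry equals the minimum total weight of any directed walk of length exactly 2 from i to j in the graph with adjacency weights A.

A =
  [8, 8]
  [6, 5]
A^⊗2 =
  [14, 13]
  [11, 10]

Each entry (A^⊗2)_ij equals the minimum over all length-2 walks i = v_0 → v_1 → … → v_2 = j of Σ_t A[v_t][v_{t+1}]. For example, for (i, j) = (0, 1) we minimise over 2 possible intermediate vertex sequences; the minimum is 13, attained along the walk 0 → 1 → 1.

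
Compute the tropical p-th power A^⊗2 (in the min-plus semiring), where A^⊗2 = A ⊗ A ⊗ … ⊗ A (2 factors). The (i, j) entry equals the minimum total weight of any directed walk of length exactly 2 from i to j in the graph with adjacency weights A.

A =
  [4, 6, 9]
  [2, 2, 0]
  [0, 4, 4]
A^⊗2 =
  [8, 8, 6]
  [0, 4, 2]
  [4, 6, 4]

Each entry (A^⊗2)_ij equals the minimum over all length-2 walks i = v_0 → v_1 → … → v_2 = j of Σ_t A[v_t][v_{t+1}]. For example, for (i, j) = (0, 2) we minimise over 3 possible intermediate vertex sequences; the minimum is 6, attained along the walk 0 → 1 → 2.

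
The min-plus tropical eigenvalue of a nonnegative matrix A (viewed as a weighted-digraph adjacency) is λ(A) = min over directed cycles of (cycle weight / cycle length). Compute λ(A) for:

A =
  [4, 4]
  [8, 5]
λ(A) = 4

Enumerate directed cycles and compute their means (weight / length). Sample:
  cycle 0 → 0: weight = 4, length = 1, mean = 4/1 ≈ 4.000
  cycle 1 → 1: weight = 5, length = 1, mean = 5/1 ≈ 5.000
  cycle 0 → 1 → 0: weight = 12, length = 2, mean = 12/2 ≈ 6.000
  cycle 1 → 0 → 1: weight = 12, length = 2, mean = 12/2 ≈ 6.000
Minimum mean = 4.000, attained e.g. along the cycle 0 → 0 with weight 4 and length 1. So λ(A) = 4/1 = 4.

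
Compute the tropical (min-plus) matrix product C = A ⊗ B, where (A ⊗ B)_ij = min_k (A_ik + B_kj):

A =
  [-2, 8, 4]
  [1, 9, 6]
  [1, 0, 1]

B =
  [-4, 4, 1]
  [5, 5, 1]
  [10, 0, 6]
A ⊗ B =
  [-6, 2, -1]
  [-3, 5, 2]
  [-3, 1, 1]

Apply the min-plus product entry-by-entry:
  C[0][0] = min over k of (A[0][0] + B[0][0] = -2 + -4 = -6, A[0][1] + B[1][0] = 8 + 5 = 13, A[0][2] + B[2][0] = 4 + 10 = 14) = -6 (attained at k = 0)
  C[0][1] = min over k of (A[0][0] + B[0][1] = -2 + 4 = 2, A[0][1] + B[1][1] = 8 + 5 = 13, A[0][2] + B[2][1] = 4 + 0 = 4) = 2 (attained at k = 0)
  C[0][2] = min over k of (A[0][0] + B[0][2] = -2 + 1 = -1, A[0][1] + B[1][2] = 8 + 1 = 9, A[0][2] + B[2][2] = 4 + 6 = 10) = -1 (attained at k = 0)
  C[1][0] = min over k of (A[1][0] + B[0][0] = 1 + -4 = -3, A[1][1] + B[1][0] = 9 + 5 = 14, A[1][2] + B[2][0] = 6 + 10 = 16) = -3 (attained at k = 0)
  C[1][1] = min over k of (A[1][0] + B[0][1] = 1 + 4 = 5, A[1][1] + B[1][1] = 9 + 5 = 14, A[1][2] + B[2][1] = 6 + 0 = 6) = 5 (attained at k = 0)
  C[1][2] = min over k of (A[1][0] + B[0][2] = 1 + 1 = 2, A[1][1] + B[1][2] = 9 + 1 = 10, A[1][2] + B[2][2] = 6 + 6 = 12) = 2 (attained at k = 0)
  C[2][0] = min over k of (A[2][0] + B[0][0] = 1 + -4 = -3, A[2][1] + B[1][0] = 0 + 5 = 5, A[2][2] + B[2][0] = 1 + 10 = 11) = -3 (attained at k = 0)
  C[2][1] = min over k of (A[2][0] + B[0][1] = 1 + 4 = 5, A[2][1] + B[1][1] = 0 + 5 = 5, A[2][2] + B[2][1] = 1 + 0 = 1) = 1 (attained at k = 2)
  C[2][2] = min over k of (A[2][0] + B[0][2] = 1 + 1 = 2, A[2][1] + B[1][2] = 0 + 1 = 1, A[2][2] + B[2][2] = 1 + 6 = 7) = 1 (attained at k = 1)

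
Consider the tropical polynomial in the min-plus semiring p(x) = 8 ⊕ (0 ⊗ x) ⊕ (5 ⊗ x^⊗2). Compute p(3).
p(3) = 3

A tropical monomial a ⊗ x^⊗i evaluates to a + i · x. Evaluating each term at x = 3:
  Term 0 contributes 8 + 0 · 3 = 8
  Term 1 contributes 0 + 1 · 3 = 3
  Term 2 contributes 5 + 2 · 3 = 11
p(3) = ⊕ of these = min[8, 3, 11] = 3.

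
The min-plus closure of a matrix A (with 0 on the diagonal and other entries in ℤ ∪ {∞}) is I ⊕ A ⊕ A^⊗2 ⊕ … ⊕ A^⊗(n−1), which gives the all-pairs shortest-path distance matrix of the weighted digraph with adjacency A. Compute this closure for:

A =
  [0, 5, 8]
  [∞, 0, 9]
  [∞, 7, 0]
Closure =
  [0, 5, 8]
  [∞, 0, 9]
  [∞, 7, 0]

This is the Floyd-Warshall all-pairs shortest-path computation. For each intermediate vertex k = 0, 1, …, 2, update dist[i][j] ← min(dist[i][j], dist[i][k] + dist[k][j]). The final matrix gives, for each (i, j), the minimum total weight of any directed path from i to j (possibly empty when i = j).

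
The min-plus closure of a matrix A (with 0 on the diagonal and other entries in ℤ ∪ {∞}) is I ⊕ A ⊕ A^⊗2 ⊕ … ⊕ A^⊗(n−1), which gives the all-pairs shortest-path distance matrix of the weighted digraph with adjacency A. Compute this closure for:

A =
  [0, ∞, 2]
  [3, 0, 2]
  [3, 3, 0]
Closure =
  [0, 5, 2]
  [3, 0, 2]
  [3, 3, 0]

This is the Floyd-Warshall all-pairs shortest-path computation. For each intermediate vertex k = 0, 1, …, 2, update dist[i][j] ← min(dist[i][j], dist[i][k] + dist[k][j]). The final matrix gives, for each (i, j), the minimum total weight of any directed path from i to j (possibly empty when i = j).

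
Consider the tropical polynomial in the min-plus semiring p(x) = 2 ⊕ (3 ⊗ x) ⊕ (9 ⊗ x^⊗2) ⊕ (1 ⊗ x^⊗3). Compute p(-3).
p(-3) = -8

A tropical monomial a ⊗ x^⊗i evaluates to a + i · x. Evaluating each term at x = -3:
  Term 0 contributes 2 + 0 · -3 = 2
  Term 1 contributes 3 + 1 · -3 = 0
  Term 2 contributes 9 + 2 · -3 = 3
  Term 3 contributes 1 + 3 · -3 = -8
p(-3) = ⊕ of these = min[2, 0, 3, -8] = -8.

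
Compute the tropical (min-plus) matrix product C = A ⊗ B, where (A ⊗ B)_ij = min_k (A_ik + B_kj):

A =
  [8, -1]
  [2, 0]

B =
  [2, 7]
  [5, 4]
A ⊗ B =
  [4, 3]
  [4, 4]

Apply the min-plus product entry-by-entry:
  C[0][0] = min over k of (A[0][0] + B[0][0] = 8 + 2 = 10, A[0][1] + B[1][0] = -1 + 5 = 4) = 4 (attained at k = 1)
  C[0][1] = min over k of (A[0][0] + B[0][1] = 8 + 7 = 15, A[0][1] + B[1][1] = -1 + 4 = 3) = 3 (attained at k = 1)
  C[1][0] = min over k of (A[1][0] + B[0][0] = 2 + 2 = 4, A[1][1] + B[1][0] = 0 + 5 = 5) = 4 (attained at k = 0)
  C[1][1] = min over k of (A[1][0] + B[0][1] = 2 + 7 = 9, A[1][1] + B[1][1] = 0 + 4 = 4) = 4 (attained at k = 1)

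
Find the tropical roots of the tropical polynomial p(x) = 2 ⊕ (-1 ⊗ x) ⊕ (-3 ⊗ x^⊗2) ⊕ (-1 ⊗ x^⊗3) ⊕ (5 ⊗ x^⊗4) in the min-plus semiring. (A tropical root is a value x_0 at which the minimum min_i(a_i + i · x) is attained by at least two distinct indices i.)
Roots: {-6, -2, 2, 3}

Each tropical root is a break point of the lower envelope of the lines y = a_i + i · x (there are 5 lines, with slopes 0, 1, ..., 4). Only the lines that attain the minimum somewhere contribute to roots; other lines are dominated. Here the surviving (envelope) indices are i = 4, i = 3, i = 2, i = 1, i = 0.
Intersections between consecutive envelope lines give the roots: for adjacent envelope indices i < j the intersection is x = (a_i − a_j) / (j − i). Reading off the sorted break points: {-6, -2, 2, 3}.
Verification: at each break x_0, at least two indices attain the minimum of min_i(a_i + i · x_0).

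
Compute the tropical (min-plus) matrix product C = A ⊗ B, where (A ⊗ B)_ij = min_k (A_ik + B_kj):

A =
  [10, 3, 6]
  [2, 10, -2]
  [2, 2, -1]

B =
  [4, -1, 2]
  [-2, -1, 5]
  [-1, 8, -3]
A ⊗ B =
  [1, 2, 3]
  [-3, 1, -5]
  [-2, 1, -4]

Apply the min-plus product entry-by-entry:
  C[0][0] = min over k of (A[0][0] + B[0][0] = 10 + 4 = 14, A[0][1] + B[1][0] = 3 + -2 = 1, A[0][2] + B[2][0] = 6 + -1 = 5) = 1 (attained at k = 1)
  C[0][1] = min over k of (A[0][0] + B[0][1] = 10 + -1 = 9, A[0][1] + B[1][1] = 3 + -1 = 2, A[0][2] + B[2][1] = 6 + 8 = 14) = 2 (attained at k = 1)
  C[0][2] = min over k of (A[0][0] + B[0][2] = 10 + 2 = 12, A[0][1] + B[1][2] = 3 + 5 = 8, A[0][2] + B[2][2] = 6 + -3 = 3) = 3 (attained at k = 2)
  C[1][0] = min over k of (A[1][0] + B[0][0] = 2 + 4 = 6, A[1][1] + B[1][0] = 10 + -2 = 8, A[1][2] + B[2][0] = -2 + -1 = -3) = -3 (attained at k = 2)
  C[1][1] = min over k of (A[1][0] + B[0][1] = 2 + -1 = 1, A[1][1] + B[1][1] = 10 + -1 = 9, A[1][2] + B[2][1] = -2 + 8 = 6) = 1 (attained at k = 0)
  C[1][2] = min over k of (A[1][0] + B[0][2] = 2 + 2 = 4, A[1][1] + B[1][2] = 10 + 5 = 15, A[1][2] + B[2][2] = -2 + -3 = -5) = -5 (attained at k = 2)
  C[2][0] = min over k of (A[2][0] + B[0][0] = 2 + 4 = 6, A[2][1] + B[1][0] = 2 + -2 = 0, A[2][2] + B[2][0] = -1 + -1 = -2) = -2 (attained at k = 2)
  C[2][1] = min over k of (A[2][0] + B[0][1] = 2 + -1 = 1, A[2][1] + B[1][1] = 2 + -1 = 1, A[2][2] + B[2][1] = -1 + 8 = 7) = 1 (attained at k = 0)
  C[2][2] = min over k of (A[2][0] + B[0][2] = 2 + 2 = 4, A[2][1] + B[1][2] = 2 + 5 = 7, A[2][2] + B[2][2] = -1 + -3 = -4) = -4 (attained at k = 2)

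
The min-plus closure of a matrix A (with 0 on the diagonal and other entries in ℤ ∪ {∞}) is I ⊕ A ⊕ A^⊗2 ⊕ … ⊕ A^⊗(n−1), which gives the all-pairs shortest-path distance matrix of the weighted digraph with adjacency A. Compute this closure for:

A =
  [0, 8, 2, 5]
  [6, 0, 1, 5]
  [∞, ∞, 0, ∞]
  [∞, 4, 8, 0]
Closure =
  [0, 8, 2, 5]
  [6, 0, 1, 5]
  [∞, ∞, 0, ∞]
  [10, 4, 5, 0]

This is the Floyd-Warshall all-pairs shortest-path computation. For each intermediate vertex k = 0, 1, …, 3, update dist[i][j] ← min(dist[i][j], dist[i][k] + dist[k][j]). The final matrix gives, for each (i, j), the minimum total weight of any directed path from i to j (possibly empty when i = j).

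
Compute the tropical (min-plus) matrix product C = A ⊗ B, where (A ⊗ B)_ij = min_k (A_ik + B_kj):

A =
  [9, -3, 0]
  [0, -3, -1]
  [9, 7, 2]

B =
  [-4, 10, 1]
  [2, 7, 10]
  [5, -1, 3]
A ⊗ B =
  [-1, -1, 3]
  [-4, -2, 1]
  [5, 1, 5]

Apply the min-plus product entry-by-entry:
  C[0][0] = min over k of (A[0][0] + B[0][0] = 9 + -4 = 5, A[0][1] + B[1][0] = -3 + 2 = -1, A[0][2] + B[2][0] = 0 + 5 = 5) = -1 (attained at k = 1)
  C[0][1] = min over k of (A[0][0] + B[0][1] = 9 + 10 = 19, A[0][1] + B[1][1] = -3 + 7 = 4, A[0][2] + B[2][1] = 0 + -1 = -1) = -1 (attained at k = 2)
  C[0][2] = min over k of (A[0][0] + B[0][2] = 9 + 1 = 10, A[0][1] + B[1][2] = -3 + 10 = 7, A[0][2] + B[2][2] = 0 + 3 = 3) = 3 (attained at k = 2)
  C[1][0] = min over k of (A[1][0] + B[0][0] = 0 + -4 = -4, A[1][1] + B[1][0] = -3 + 2 = -1, A[1][2] + B[2][0] = -1 + 5 = 4) = -4 (attained at k = 0)
  C[1][1] = min over k of (A[1][0] + B[0][1] = 0 + 10 = 10, A[1][1] + B[1][1] = -3 + 7 = 4, A[1][2] + B[2][1] = -1 + -1 = -2) = -2 (attained at k = 2)
  C[1][2] = min over k of (A[1][0] + B[0][2] = 0 + 1 = 1, A[1][1] + B[1][2] = -3 + 10 = 7, A[1][2] + B[2][2] = -1 + 3 = 2) = 1 (attained at k = 0)
  C[2][0] = min over k of (A[2][0] + B[0][0] = 9 + -4 = 5, A[2][1] + B[1][0] = 7 + 2 = 9, A[2][2] + B[2][0] = 2 + 5 = 7) = 5 (attained at k = 0)
  C[2][1] = min over k of (A[2][0] + B[0][1] = 9 + 10 = 19, A[2][1] + B[1][1] = 7 + 7 = 14, A[2][2] + B[2][1] = 2 + -1 = 1) = 1 (attained at k = 2)
  C[2][2] = min over k of (A[2][0] + B[0][2] = 9 + 1 = 10, A[2][1] + B[1][2] = 7 + 10 = 17, A[2][2] + B[2][2] = 2 + 3 = 5) = 5 (attained at k = 2)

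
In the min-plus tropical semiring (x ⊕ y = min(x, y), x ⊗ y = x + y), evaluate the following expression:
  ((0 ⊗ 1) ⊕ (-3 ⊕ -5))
((0 ⊗ 1) ⊕ (-3 ⊕ -5)) = -5

Expand innermost to outermost. Recall ⊕ takes the minimum of its arguments and ⊗ takes their sum. Working out the expression ((0 ⊗ 1) ⊕ (-3 ⊕ -5)) gives -5.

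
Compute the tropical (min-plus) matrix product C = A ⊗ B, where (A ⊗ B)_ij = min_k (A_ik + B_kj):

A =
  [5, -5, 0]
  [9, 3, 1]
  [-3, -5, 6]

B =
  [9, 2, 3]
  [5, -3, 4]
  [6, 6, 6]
A ⊗ B =
  [0, -8, -1]
  [7, 0, 7]
  [0, -8, -1]

Apply the min-plus product entry-by-entry:
  C[0][0] = min over k of (A[0][0] + B[0][0] = 5 + 9 = 14, A[0][1] + B[1][0] = -5 + 5 = 0, A[0][2] + B[2][0] = 0 + 6 = 6) = 0 (attained at k = 1)
  C[0][1] = min over k of (A[0][0] + B[0][1] = 5 + 2 = 7, A[0][1] + B[1][1] = -5 + -3 = -8, A[0][2] + B[2][1] = 0 + 6 = 6) = -8 (attained at k = 1)
  C[0][2] = min over k of (A[0][0] + B[0][2] = 5 + 3 = 8, A[0][1] + B[1][2] = -5 + 4 = -1, A[0][2] + B[2][2] = 0 + 6 = 6) = -1 (attained at k = 1)
  C[1][0] = min over k of (A[1][0] + B[0][0] = 9 + 9 = 18, A[1][1] + B[1][0] = 3 + 5 = 8, A[1][2] + B[2][0] = 1 + 6 = 7) = 7 (attained at k = 2)
  C[1][1] = min over k of (A[1][0] + B[0][1] = 9 + 2 = 11, A[1][1] + B[1][1] = 3 + -3 = 0, A[1][2] + B[2][1] = 1 + 6 = 7) = 0 (attained at k = 1)
  C[1][2] = min over k of (A[1][0] + B[0][2] = 9 + 3 = 12, A[1][1] + B[1][2] = 3 + 4 = 7, A[1][2] + B[2][2] = 1 + 6 = 7) = 7 (attained at k = 1)
  C[2][0] = min over k of (A[2][0] + B[0][0] = -3 + 9 = 6, A[2][1] + B[1][0] = -5 + 5 = 0, A[2][2] + B[2][0] = 6 + 6 = 12) = 0 (attained at k = 1)
  C[2][1] = min over k of (A[2][0] + B[0][1] = -3 + 2 = -1, A[2][1] + B[1][1] = -5 + -3 = -8, A[2][2] + B[2][1] = 6 + 6 = 12) = -8 (attained at k = 1)
  C[2][2] = min over k of (A[2][0] + B[0][2] = -3 + 3 = 0, A[2][1] + B[1][2] = -5 + 4 = -1, A[2][2] + B[2][2] = 6 + 6 = 12) = -1 (attained at k = 1)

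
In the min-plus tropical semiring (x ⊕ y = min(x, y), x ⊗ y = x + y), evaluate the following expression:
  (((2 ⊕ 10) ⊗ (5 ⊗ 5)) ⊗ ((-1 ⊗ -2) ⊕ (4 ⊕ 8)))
(((2 ⊕ 10) ⊗ (5 ⊗ 5)) ⊗ ((-1 ⊗ -2) ⊕ (4 ⊕ 8))) = 9

Expand innermost to outermost. Recall ⊕ takes the minimum of its arguments and ⊗ takes their sum. Working out the expression (((2 ⊕ 10) ⊗ (5 ⊗ 5)) ⊗ ((-1 ⊗ -2) ⊕ (4 ⊕ 8))) gives 9.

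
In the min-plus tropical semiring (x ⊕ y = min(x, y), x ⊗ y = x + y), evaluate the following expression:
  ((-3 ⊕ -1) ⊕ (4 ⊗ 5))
((-3 ⊕ -1) ⊕ (4 ⊗ 5)) = -3

Expand innermost to outermost. Recall ⊕ takes the minimum of its arguments and ⊗ takes their sum. Working out the expression ((-3 ⊕ -1) ⊕ (4 ⊗ 5)) gives -3.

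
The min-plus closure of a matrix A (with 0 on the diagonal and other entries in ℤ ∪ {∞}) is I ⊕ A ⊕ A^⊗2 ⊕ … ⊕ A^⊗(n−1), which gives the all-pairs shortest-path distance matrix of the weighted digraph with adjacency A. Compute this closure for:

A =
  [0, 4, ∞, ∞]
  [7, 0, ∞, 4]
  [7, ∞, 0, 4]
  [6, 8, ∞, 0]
Closure =
  [0, 4, ∞, 8]
  [7, 0, ∞, 4]
  [7, 11, 0, 4]
  [6, 8, ∞, 0]

This is the Floyd-Warshall all-pairs shortest-path computation. For each intermediate vertex k = 0, 1, …, 3, update dist[i][j] ← min(dist[i][j], dist[i][k] + dist[k][j]). The final matrix gives, for each (i, j), the minimum total weight of any directed path from i to j (possibly empty when i = j).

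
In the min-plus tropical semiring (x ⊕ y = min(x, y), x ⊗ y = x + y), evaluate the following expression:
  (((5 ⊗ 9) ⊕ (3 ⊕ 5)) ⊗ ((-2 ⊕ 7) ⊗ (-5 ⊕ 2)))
(((5 ⊗ 9) ⊕ (3 ⊕ 5)) ⊗ ((-2 ⊕ 7) ⊗ (-5 ⊕ 2))) = -4

Expand innermost to outermost. Recall ⊕ takes the minimum of its arguments and ⊗ takes their sum. Working out the expression (((5 ⊗ 9) ⊕ (3 ⊕ 5)) ⊗ ((-2 ⊕ 7) ⊗ (-5 ⊕ 2))) gives -4.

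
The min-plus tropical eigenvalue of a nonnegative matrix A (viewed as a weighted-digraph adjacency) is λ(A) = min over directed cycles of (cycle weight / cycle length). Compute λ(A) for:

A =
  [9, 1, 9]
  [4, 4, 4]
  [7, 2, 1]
λ(A) = 1

Enumerate directed cycles and compute their means (weight / length). Sample:
  cycle 0 → 0: weight = 9, length = 1, mean = 9/1 ≈ 9.000
  cycle 1 → 1: weight = 4, length = 1, mean = 4/1 ≈ 4.000
  cycle 2 → 2: weight = 1, length = 1, mean = 1/1 ≈ 1.000
  cycle 0 → 1 → 0: weight = 5, length = 2, mean = 5/2 ≈ 2.500
  cycle 0 → 2 → 0: weight = 16, length = 2, mean = 16/2 ≈ 8.000
  cycle 1 → 0 → 1: weight = 5, length = 2, mean = 5/2 ≈ 2.500
Minimum mean = 1.000, attained e.g. along the cycle 2 → 2 with weight 1 and length 1. So λ(A) = 1/1 = 1.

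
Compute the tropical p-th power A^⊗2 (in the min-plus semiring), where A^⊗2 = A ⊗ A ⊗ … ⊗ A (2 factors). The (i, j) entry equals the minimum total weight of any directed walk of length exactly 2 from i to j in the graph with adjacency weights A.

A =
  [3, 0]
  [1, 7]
A^⊗2 =
  [1, 3]
  [4, 1]

Each entry (A^⊗2)_ij equals the minimum over all length-2 walks i = v_0 → v_1 → … → v_2 = j of Σ_t A[v_t][v_{t+1}]. For example, for (i, j) = (0, 1) we minimise over 2 possible intermediate vertex sequences; the minimum is 3, attained along the walk 0 → 0 → 1.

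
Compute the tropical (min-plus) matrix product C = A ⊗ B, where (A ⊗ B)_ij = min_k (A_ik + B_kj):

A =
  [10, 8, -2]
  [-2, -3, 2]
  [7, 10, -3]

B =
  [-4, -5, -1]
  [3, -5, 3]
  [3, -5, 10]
A ⊗ B =
  [1, -7, 8]
  [-6, -8, -3]
  [0, -8, 6]

Apply the min-plus product entry-by-entry:
  C[0][0] = min over k of (A[0][0] + B[0][0] = 10 + -4 = 6, A[0][1] + B[1][0] = 8 + 3 = 11, A[0][2] + B[2][0] = -2 + 3 = 1) = 1 (attained at k = 2)
  C[0][1] = min over k of (A[0][0] + B[0][1] = 10 + -5 = 5, A[0][1] + B[1][1] = 8 + -5 = 3, A[0][2] + B[2][1] = -2 + -5 = -7) = -7 (attained at k = 2)
  C[0][2] = min over k of (A[0][0] + B[0][2] = 10 + -1 = 9, A[0][1] + B[1][2] = 8 + 3 = 11, A[0][2] + B[2][2] = -2 + 10 = 8) = 8 (attained at k = 2)
  C[1][0] = min over k of (A[1][0] + B[0][0] = -2 + -4 = -6, A[1][1] + B[1][0] = -3 + 3 = 0, A[1][2] + B[2][0] = 2 + 3 = 5) = -6 (attained at k = 0)
  C[1][1] = min over k of (A[1][0] + B[0][1] = -2 + -5 = -7, A[1][1] + B[1][1] = -3 + -5 = -8, A[1][2] + B[2][1] = 2 + -5 = -3) = -8 (attained at k = 1)
  C[1][2] = min over k of (A[1][0] + B[0][2] = -2 + -1 = -3, A[1][1] + B[1][2] = -3 + 3 = 0, A[1][2] + B[2][2] = 2 + 10 = 12) = -3 (attained at k = 0)
  C[2][0] = min over k of (A[2][0] + B[0][0] = 7 + -4 = 3, A[2][1] + B[1][0] = 10 + 3 = 13, A[2][2] + B[2][0] = -3 + 3 = 0) = 0 (attained at k = 2)
  C[2][1] = min over k of (A[2][0] + B[0][1] = 7 + -5 = 2, A[2][1] + B[1][1] = 10 + -5 = 5, A[2][2] + B[2][1] = -3 + -5 = -8) = -8 (attained at k = 2)
  C[2][2] = min over k of (A[2][0] + B[0][2] = 7 + -1 = 6, A[2][1] + B[1][2] = 10 + 3 = 13, A[2][2] + B[2][2] = -3 + 10 = 7) = 6 (attained at k = 0)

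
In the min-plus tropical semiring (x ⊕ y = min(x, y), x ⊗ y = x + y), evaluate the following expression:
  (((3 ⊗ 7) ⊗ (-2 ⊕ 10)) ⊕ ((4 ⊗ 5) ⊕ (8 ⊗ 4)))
(((3 ⊗ 7) ⊗ (-2 ⊕ 10)) ⊕ ((4 ⊗ 5) ⊕ (8 ⊗ 4))) = 8

Expand innermost to outermost. Recall ⊕ takes the minimum of its arguments and ⊗ takes their sum. Working out the expression (((3 ⊗ 7) ⊗ (-2 ⊕ 10)) ⊕ ((4 ⊗ 5) ⊕ (8 ⊗ 4))) gives 8.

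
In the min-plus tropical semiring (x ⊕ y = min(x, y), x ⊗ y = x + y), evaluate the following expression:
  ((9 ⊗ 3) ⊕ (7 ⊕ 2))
((9 ⊗ 3) ⊕ (7 ⊕ 2)) = 2

Expand innermost to outermost. Recall ⊕ takes the minimum of its arguments and ⊗ takes their sum. Working out the expression ((9 ⊗ 3) ⊕ (7 ⊕ 2)) gives 2.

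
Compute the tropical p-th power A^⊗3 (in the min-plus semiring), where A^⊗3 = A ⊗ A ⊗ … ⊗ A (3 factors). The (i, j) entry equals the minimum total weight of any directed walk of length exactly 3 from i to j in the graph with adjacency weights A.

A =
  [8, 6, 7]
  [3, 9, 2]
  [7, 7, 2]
A^⊗3 =
  [15, 15, 10]
  [11, 11, 6]
  [11, 11, 6]

Each entry (A^⊗3)_ij equals the minimum over all length-3 walks i = v_0 → v_1 → … → v_3 = j of Σ_t A[v_t][v_{t+1}]. For example, for (i, j) = (0, 2) we minimise over 9 possible intermediate vertex sequences; the minimum is 10, attained along the walk 0 → 1 → 2 → 2.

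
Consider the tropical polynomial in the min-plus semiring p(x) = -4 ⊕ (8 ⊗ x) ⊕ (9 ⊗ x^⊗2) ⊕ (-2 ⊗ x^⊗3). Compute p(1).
p(1) = -4

A tropical monomial a ⊗ x^⊗i evaluates to a + i · x. Evaluating each term at x = 1:
  Term 0 contributes -4 + 0 · 1 = -4
  Term 1 contributes 8 + 1 · 1 = 9
  Term 2 contributes 9 + 2 · 1 = 11
  Term 3 contributes -2 + 3 · 1 = 1
p(1) = ⊕ of these = min[-4, 9, 11, 1] = -4.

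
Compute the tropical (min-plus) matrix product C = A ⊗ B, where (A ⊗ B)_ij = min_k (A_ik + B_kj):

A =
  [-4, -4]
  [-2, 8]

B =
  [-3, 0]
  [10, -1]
A ⊗ B =
  [-7, -5]
  [-5, -2]

Apply the min-plus product entry-by-entry:
  C[0][0] = min over k of (A[0][0] + B[0][0] = -4 + -3 = -7, A[0][1] + B[1][0] = -4 + 10 = 6) = -7 (attained at k = 0)
  C[0][1] = min over k of (A[0][0] + B[0][1] = -4 + 0 = -4, A[0][1] + B[1][1] = -4 + -1 = -5) = -5 (attained at k = 1)
  C[1][0] = min over k of (A[1][0] + B[0][0] = -2 + -3 = -5, A[1][1] + B[1][0] = 8 + 10 = 18) = -5 (attained at k = 0)
  C[1][1] = min over k of (A[1][0] + B[0][1] = -2 + 0 = -2, A[1][1] + B[1][1] = 8 + -1 = 7) = -2 (attained at k = 0)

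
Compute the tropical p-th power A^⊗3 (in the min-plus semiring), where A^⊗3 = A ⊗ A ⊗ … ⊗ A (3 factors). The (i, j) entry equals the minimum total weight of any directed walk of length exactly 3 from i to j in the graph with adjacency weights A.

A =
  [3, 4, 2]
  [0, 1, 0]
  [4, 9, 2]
A^⊗3 =
  [5, 6, 5]
  [2, 3, 2]
  [8, 9, 6]

Each entry (A^⊗3)_ij equals the minimum over all length-3 walks i = v_0 → v_1 → … → v_3 = j of Σ_t A[v_t][v_{t+1}]. For example, for (i, j) = (0, 2) we minimise over 9 possible intermediate vertex sequences; the minimum is 5, attained along the walk 0 → 1 → 1 → 2.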